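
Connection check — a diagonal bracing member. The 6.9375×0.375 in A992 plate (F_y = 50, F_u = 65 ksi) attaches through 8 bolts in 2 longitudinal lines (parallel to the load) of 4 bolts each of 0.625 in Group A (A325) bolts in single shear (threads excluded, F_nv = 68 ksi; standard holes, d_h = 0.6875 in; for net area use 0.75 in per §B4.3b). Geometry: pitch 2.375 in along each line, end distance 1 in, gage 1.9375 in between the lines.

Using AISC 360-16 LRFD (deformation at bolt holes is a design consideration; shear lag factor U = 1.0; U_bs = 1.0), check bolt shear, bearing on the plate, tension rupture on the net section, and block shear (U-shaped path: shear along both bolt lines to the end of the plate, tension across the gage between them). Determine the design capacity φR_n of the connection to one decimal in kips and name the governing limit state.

99.4 kips (net-section rupture governs)

Bolt shear: A_b = π(0.625)²/4 = 0.3068 in². φR_n = 0.75 × 68 × 0.3068 × 8 × 1 = 125.2 kips.
Bearing (0.375 in plate, F_u = 65 ksi): end bolts L_c = 1 − 0.6875/2 = 0.65625, R_n = min(1.2×0.65625×0.375×65, 2.4×0.625×0.375×65) = 19.195 kips/bolt; interior L_c = 2.375 − 0.6875 = 1.6875, R_n = 36.563 kips/bolt. φR_n = 0.75 × (2×19.195 + 6×36.563) = 193.3 kips.
Tension rupture (net): A_n = (6.9375 − 2×0.75)×0.375 = 2.0391 in² (U = 1.0, A_e = A_n). φR_n = 0.75 × 65 × 2.0391 = 99.4 kips.
Block shear: shear path 2×[1+3×2.375] = 2×8.125 in, A_gv = 6.0938, A_nv = 2×(8.125 − 3.5×0.75)×0.375 = 4.125 in²; tension across gage: (1.9375 − 1×0.75)×0.375 = 0.44531 in². R_n = min(0.6×65×4.125, 0.6×50×6.0938) + 1.0×65×0.44531 = min(160.88, 182.81) + 28.945 = 189.83 kips. φR_n = 0.75 × 189.83 = 142.4 kips.
Governing: min(125.2, 193.3, 99.4, 142.4) = 99.4 kips → net-section rupture.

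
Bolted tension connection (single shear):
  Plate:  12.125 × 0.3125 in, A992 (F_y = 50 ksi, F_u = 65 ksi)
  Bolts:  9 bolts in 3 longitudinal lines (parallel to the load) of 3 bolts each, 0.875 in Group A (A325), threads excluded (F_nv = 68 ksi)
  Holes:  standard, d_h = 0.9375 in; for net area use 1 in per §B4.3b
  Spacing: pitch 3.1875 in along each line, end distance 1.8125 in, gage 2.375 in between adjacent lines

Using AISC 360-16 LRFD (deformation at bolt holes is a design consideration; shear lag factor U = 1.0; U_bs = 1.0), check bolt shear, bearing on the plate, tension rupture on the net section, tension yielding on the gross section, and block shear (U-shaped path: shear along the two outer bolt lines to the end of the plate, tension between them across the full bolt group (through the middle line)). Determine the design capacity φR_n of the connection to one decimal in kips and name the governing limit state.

Bolt shear: A_b = π(0.875)²/4 = 0.60132 in². φR_n = 0.75 × 68 × 0.60132 × 9 × 1 = 276.0 kips.
Bearing (0.3125 in plate, F_u = 65 ksi): end bolts L_c = 1.8125 − 0.9375/2 = 1.34375, R_n = min(1.2×1.34375×0.3125×65, 2.4×0.875×0.3125×65) = 32.754 kips/bolt; interior L_c = 3.1875 − 0.9375 = 2.25, R_n = 42.656 kips/bolt. φR_n = 0.75 × (3×32.754 + 6×42.656) = 265.6 kips.
Tension rupture (net): A_n = (12.125 − 3×1)×0.3125 = 2.8516 in² (U = 1.0, A_e = A_n). φR_n = 0.75 × 65 × 2.8516 = 139.0 kips.
Tension yield (gross): A_g = 12.125×0.3125 = 3.7891 in². φR_n = 0.90 × 50 × 3.7891 = 170.5 kips.
Block shear: shear path 2×[1.8125+2×3.1875] = 2×8.1875 in, A_gv = 5.1172, A_nv = 2×(8.1875 − 2.5×1)×0.3125 = 3.5547 in²; tension across gage: (4.75 − 2×1)×0.3125 = 0.85938 in². R_n = min(0.6×65×3.5547, 0.6×50×5.1172) + 1.0×65×0.85938 = min(138.63, 153.52) + 55.86 = 194.49 kips. φR_n = 0.75 × 194.49 = 145.9 kips.
Governing: min(276.0, 265.6, 139.0, 170.5, 145.9) = 139.0 kips → net-section rupture.

139.0 kips (net-section rupture governs)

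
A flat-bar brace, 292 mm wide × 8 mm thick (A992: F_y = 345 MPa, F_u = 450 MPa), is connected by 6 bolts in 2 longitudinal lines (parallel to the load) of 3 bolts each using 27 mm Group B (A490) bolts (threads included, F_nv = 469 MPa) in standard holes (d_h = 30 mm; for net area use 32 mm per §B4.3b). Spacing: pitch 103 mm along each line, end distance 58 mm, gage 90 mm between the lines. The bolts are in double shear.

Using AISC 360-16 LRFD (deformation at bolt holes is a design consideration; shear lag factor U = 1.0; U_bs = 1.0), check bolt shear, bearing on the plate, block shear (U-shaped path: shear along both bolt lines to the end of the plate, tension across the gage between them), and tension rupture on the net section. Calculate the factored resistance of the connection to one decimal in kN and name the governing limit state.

615.6 kN (net-section rupture governs)

Bolt shear: A_b = π(27)²/4 = 572.56 mm². φR_n = 0.75 × 469 × 572.56 × 6 × 2 = 2416.8 kN.
Bearing (8 mm plate, F_u = 450 MPa): end bolts L_c = 58 − 30/2 = 43, R_n = min(1.2×43×8×450, 2.4×27×8×450) = 185.76 kN/bolt; interior L_c = 103 − 30 = 73, R_n = 233.28 kN/bolt. φR_n = 0.75 × (2×185.76 + 4×233.28) = 978.5 kN.
Block shear: shear path 2×[58+2×103] = 2×264 mm, A_gv = 4224, A_nv = 2×(264 − 2.5×32)×8 = 2944 mm²; tension across gage: (90 − 1×32)×8 = 464 mm². R_n = min(0.6×450×2944, 0.6×345×4224) + 1.0×450×464 = min(794.88, 874.37) + 208.8 = 1003.7 kN. φR_n = 0.75 × 1003.7 = 752.8 kN.
Tension rupture (net): A_n = (292 − 2×32)×8 = 1824 mm² (U = 1.0, A_e = A_n). φR_n = 0.75 × 450 × 1824 = 615.6 kN.
Governing: min(2416.8, 978.5, 752.8, 615.6) = 615.6 kN → net-section rupture.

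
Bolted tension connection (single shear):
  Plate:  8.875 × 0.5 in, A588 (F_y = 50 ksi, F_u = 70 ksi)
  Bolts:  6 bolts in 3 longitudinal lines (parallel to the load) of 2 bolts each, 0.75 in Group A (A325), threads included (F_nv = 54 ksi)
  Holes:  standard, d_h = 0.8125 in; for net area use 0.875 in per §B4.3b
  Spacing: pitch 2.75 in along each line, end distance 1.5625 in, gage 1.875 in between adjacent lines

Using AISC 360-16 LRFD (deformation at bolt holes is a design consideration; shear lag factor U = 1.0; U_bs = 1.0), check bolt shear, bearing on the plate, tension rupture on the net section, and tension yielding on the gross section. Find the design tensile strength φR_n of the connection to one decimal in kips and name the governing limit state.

107.4 kips (bolt shear governs)

Bolt shear: A_b = π(0.75)²/4 = 0.44179 in². φR_n = 0.75 × 54 × 0.44179 × 6 × 1 = 107.4 kips.
Bearing (0.5 in plate, F_u = 70 ksi): end bolts L_c = 1.5625 − 0.8125/2 = 1.15625, R_n = min(1.2×1.15625×0.5×70, 2.4×0.75×0.5×70) = 48.563 kips/bolt; interior L_c = 2.75 − 0.8125 = 1.9375, R_n = 63 kips/bolt. φR_n = 0.75 × (3×48.563 + 3×63) = 251.0 kips.
Tension rupture (net): A_n = (8.875 − 3×0.875)×0.5 = 3.125 in² (U = 1.0, A_e = A_n). φR_n = 0.75 × 70 × 3.125 = 164.1 kips.
Tension yield (gross): A_g = 8.875×0.5 = 4.4375 in². φR_n = 0.90 × 50 × 4.4375 = 199.7 kips.
Governing: min(107.4, 251.0, 164.1, 199.7) = 107.4 kips → bolt shear.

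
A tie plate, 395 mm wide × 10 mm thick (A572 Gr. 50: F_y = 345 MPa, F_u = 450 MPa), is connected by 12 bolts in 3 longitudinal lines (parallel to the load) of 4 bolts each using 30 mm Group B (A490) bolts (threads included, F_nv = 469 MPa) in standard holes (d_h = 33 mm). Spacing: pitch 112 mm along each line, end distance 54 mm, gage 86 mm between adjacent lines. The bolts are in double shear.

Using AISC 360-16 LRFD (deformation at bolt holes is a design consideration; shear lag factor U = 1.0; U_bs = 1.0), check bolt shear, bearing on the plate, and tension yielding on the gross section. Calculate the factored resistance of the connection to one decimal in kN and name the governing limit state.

Bolt shear: A_b = π(30)²/4 = 706.86 mm². φR_n = 0.75 × 469 × 706.86 × 12 × 2 = 5967.3 kN.
Bearing (10 mm plate, F_u = 450 MPa): end bolts L_c = 54 − 33/2 = 37.5, R_n = min(1.2×37.5×10×450, 2.4×30×10×450) = 202.5 kN/bolt; interior L_c = 112 − 33 = 79, R_n = 324 kN/bolt. φR_n = 0.75 × (3×202.5 + 9×324) = 2642.6 kN.
Tension yield (gross): A_g = 395×10 = 3950 mm². φR_n = 0.90 × 345 × 3950 = 1226.5 kN.
Governing: min(5967.3, 2642.6, 1226.5) = 1226.5 kN → gross-section yield.

1226.5 kN (gross-section yield governs)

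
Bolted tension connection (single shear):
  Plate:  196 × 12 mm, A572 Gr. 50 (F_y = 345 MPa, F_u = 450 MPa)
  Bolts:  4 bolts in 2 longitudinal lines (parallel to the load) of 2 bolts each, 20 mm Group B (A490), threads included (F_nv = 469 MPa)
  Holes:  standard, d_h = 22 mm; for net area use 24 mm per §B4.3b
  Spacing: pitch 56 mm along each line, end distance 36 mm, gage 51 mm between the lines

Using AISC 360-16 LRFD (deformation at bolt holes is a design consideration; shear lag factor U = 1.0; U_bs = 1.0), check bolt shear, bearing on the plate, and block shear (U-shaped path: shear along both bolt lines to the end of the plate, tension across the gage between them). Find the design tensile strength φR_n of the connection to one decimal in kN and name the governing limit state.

381.5 kN (block shear governs)

Bolt shear: A_b = π(20)²/4 = 314.16 mm². φR_n = 0.75 × 469 × 314.16 × 4 × 1 = 442.0 kN.
Bearing (12 mm plate, F_u = 450 MPa): end bolts L_c = 36 − 22/2 = 25, R_n = min(1.2×25×12×450, 2.4×20×12×450) = 162 kN/bolt; interior L_c = 56 − 22 = 34, R_n = 220.32 kN/bolt. φR_n = 0.75 × (2×162 + 2×220.32) = 573.5 kN.
Block shear: shear path 2×[36+1×56] = 2×92 mm, A_gv = 2208, A_nv = 2×(92 − 1.5×24)×12 = 1344 mm²; tension across gage: (51 − 1×24)×12 = 324 mm². R_n = min(0.6×450×1344, 0.6×345×2208) + 1.0×450×324 = min(362.88, 457.06) + 145.8 = 508.68 kN. φR_n = 0.75 × 508.68 = 381.5 kN.
Governing: min(442.0, 573.5, 381.5) = 381.5 kN → block shear.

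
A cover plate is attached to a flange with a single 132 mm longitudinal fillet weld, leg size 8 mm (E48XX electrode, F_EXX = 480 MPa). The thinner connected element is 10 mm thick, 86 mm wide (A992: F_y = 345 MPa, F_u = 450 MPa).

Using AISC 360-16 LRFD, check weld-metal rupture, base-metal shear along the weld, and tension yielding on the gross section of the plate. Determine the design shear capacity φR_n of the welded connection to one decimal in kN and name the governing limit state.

161.3 kN (weld metal governs)

Weld metal: throat = 0.707×8 = 5.656 mm, L = 132 mm. φR_n = 0.75 × 0.6 × 480 × 5.656 × 132 = 161.3 kN.
Base metal shear (10 mm plate): yield φR_n = 1.0×0.6×345×10×132 = 273.2 kN; rupture φR_n = 0.75×0.6×450×10×132 = 267.3 kN; take 267.3 kN (rupture).
Tension yield (gross): A_g = 86×10 = 860 mm². φR_n = 0.90 × 345 × 860 = 267.0 kN.
Governing: min(161.3, 267.3, 267.0) = 161.3 kN → weld metal.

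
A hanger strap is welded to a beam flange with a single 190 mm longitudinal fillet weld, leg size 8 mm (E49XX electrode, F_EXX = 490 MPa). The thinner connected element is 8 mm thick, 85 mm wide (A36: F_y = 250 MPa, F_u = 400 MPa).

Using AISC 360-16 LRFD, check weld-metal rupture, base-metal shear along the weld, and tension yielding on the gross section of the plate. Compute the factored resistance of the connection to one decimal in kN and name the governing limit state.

153.0 kN (gross-section yield governs)

Weld metal: throat = 0.707×8 = 5.656 mm, L = 190 mm. φR_n = 0.75 × 0.6 × 490 × 5.656 × 190 = 237.0 kN.
Base metal shear (8 mm plate): yield φR_n = 1.0×0.6×250×8×190 = 228.0 kN; rupture φR_n = 0.75×0.6×400×8×190 = 273.6 kN; take 228.0 kN (yield).
Tension yield (gross): A_g = 85×8 = 680 mm². φR_n = 0.90 × 250 × 680 = 153.0 kN.
Governing: min(237.0, 228.0, 153.0) = 153.0 kN → gross-section yield.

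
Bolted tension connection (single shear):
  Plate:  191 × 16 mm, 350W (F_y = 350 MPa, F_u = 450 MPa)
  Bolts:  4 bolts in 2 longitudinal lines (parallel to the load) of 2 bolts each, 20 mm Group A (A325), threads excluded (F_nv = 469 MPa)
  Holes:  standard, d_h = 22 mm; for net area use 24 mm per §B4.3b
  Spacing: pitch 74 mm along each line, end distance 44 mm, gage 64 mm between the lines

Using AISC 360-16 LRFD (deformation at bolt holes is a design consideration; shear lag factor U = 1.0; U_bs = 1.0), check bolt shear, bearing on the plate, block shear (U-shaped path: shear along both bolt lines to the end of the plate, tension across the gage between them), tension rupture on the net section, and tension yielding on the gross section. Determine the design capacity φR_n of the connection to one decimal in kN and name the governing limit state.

Bolt shear: A_b = π(20)²/4 = 314.16 mm². φR_n = 0.75 × 469 × 314.16 × 4 × 1 = 442.0 kN.
Bearing (16 mm plate, F_u = 450 MPa): end bolts L_c = 44 − 22/2 = 33, R_n = min(1.2×33×16×450, 2.4×20×16×450) = 285.12 kN/bolt; interior L_c = 74 − 22 = 52, R_n = 345.6 kN/bolt. φR_n = 0.75 × (2×285.12 + 2×345.6) = 946.1 kN.
Block shear: shear path 2×[44+1×74] = 2×118 mm, A_gv = 3776, A_nv = 2×(118 − 1.5×24)×16 = 2624 mm²; tension across gage: (64 − 1×24)×16 = 640 mm². R_n = min(0.6×450×2624, 0.6×350×3776) + 1.0×450×640 = min(708.48, 792.96) + 288 = 996.48 kN. φR_n = 0.75 × 996.48 = 747.4 kN.
Tension rupture (net): A_n = (191 − 2×24)×16 = 2288 mm² (U = 1.0, A_e = A_n). φR_n = 0.75 × 450 × 2288 = 772.2 kN.
Tension yield (gross): A_g = 191×16 = 3056 mm². φR_n = 0.90 × 350 × 3056 = 962.6 kN.
Governing: min(442.0, 946.1, 747.4, 772.2, 962.6) = 442.0 kN → bolt shear.

442.0 kN (bolt shear governs)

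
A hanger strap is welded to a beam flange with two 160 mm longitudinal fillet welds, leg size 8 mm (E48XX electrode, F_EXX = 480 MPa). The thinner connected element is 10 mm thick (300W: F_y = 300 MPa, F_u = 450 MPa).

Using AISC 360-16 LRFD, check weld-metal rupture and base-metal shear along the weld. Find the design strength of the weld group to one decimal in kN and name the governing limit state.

390.9 kN (weld metal governs)

Weld metal: throat = 0.707×8 = 5.656 mm, L = 2×160 = 320 mm. φR_n = 0.75 × 0.6 × 480 × 5.656 × 320 = 390.9 kN.
Base metal shear (10 mm plate): yield φR_n = 1.0×0.6×300×10×320 = 576.0 kN; rupture φR_n = 0.75×0.6×450×10×320 = 648.0 kN; take 576.0 kN (yield).
Governing: min(390.9, 576.0) = 390.9 kN → weld metal.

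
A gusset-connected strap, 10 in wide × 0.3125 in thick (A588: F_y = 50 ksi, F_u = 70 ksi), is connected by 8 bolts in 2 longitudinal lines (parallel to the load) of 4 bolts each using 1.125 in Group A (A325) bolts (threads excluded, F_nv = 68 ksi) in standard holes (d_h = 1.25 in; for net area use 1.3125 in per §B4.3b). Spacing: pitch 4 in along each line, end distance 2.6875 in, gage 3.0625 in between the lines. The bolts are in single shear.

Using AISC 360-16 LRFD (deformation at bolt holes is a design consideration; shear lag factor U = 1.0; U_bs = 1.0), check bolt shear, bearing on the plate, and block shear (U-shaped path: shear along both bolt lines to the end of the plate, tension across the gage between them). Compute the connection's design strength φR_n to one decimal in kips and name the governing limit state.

Bolt shear: A_b = π(1.125)²/4 = 0.99402 in². φR_n = 0.75 × 68 × 0.99402 × 8 × 1 = 405.6 kips.
Bearing (0.3125 in plate, F_u = 70 ksi): end bolts L_c = 2.6875 − 1.25/2 = 2.0625, R_n = min(1.2×2.0625×0.3125×70, 2.4×1.125×0.3125×70) = 54.141 kips/bolt; interior L_c = 4 − 1.25 = 2.75, R_n = 59.063 kips/bolt. φR_n = 0.75 × (2×54.141 + 6×59.063) = 347.0 kips.
Block shear: shear path 2×[2.6875+3×4] = 2×14.6875 in, A_gv = 9.1797, A_nv = 2×(14.6875 − 3.5×1.3125)×0.3125 = 6.3086 in²; tension across gage: (3.0625 − 1×1.3125)×0.3125 = 0.54688 in². R_n = min(0.6×70×6.3086, 0.6×50×9.1797) + 1.0×70×0.54688 = min(264.96, 275.39) + 38.282 = 303.24 kips. φR_n = 0.75 × 303.24 = 227.4 kips.
Governing: min(405.6, 347.0, 227.4) = 227.4 kips → block shear.

227.4 kips (block shear governs)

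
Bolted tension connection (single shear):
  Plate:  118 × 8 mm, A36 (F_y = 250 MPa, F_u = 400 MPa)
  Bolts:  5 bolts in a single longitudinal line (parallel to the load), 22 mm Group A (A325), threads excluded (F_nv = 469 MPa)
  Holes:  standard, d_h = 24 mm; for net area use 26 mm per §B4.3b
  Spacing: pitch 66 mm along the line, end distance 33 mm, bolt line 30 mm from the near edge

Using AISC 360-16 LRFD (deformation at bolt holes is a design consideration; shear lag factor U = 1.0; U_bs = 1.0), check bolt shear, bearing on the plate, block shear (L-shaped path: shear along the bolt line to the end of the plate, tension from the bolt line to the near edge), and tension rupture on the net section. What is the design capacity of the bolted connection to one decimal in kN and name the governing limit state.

220.8 kN (net-section rupture governs)

Bolt shear: A_b = π(22)²/4 = 380.13 mm². φR_n = 0.75 × 469 × 380.13 × 5 × 1 = 668.6 kN.
Bearing (8 mm plate, F_u = 400 MPa): end bolts L_c = 33 − 24/2 = 21, R_n = min(1.2×21×8×400, 2.4×22×8×400) = 80.64 kN/bolt; interior L_c = 66 − 24 = 42, R_n = 161.28 kN/bolt. φR_n = 0.75 × (1×80.64 + 4×161.28) = 544.3 kN.
Block shear: shear path 1×[33+4×66] = 1×297 mm, A_gv = 2376, A_nv = 1×(297 − 4.5×26)×8 = 1440 mm²; tension to near edge: (30 − 0.5×26)×8 = 136 mm². R_n = min(0.6×400×1440, 0.6×250×2376) + 1.0×400×136 = min(345.6, 356.4) + 54.4 = 400 kN. φR_n = 0.75 × 400 = 300.0 kN.
Tension rupture (net): A_n = (118 − 1×26)×8 = 736 mm² (U = 1.0, A_e = A_n). φR_n = 0.75 × 400 × 736 = 220.8 kN.
Governing: min(668.6, 544.3, 300.0, 220.8) = 220.8 kN → net-section rupture.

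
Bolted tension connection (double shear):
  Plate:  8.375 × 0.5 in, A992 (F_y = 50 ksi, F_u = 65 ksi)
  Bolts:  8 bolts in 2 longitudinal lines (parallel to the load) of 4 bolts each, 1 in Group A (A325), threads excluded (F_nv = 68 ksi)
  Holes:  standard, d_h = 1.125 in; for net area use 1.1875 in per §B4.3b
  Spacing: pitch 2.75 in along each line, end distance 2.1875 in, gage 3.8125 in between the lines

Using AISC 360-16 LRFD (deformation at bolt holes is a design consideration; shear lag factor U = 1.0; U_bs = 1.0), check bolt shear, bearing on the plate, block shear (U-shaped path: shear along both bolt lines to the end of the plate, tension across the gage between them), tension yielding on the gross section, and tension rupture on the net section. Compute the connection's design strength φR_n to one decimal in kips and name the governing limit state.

146.3 kips (net-section rupture governs)

Bolt shear: A_b = π(1)²/4 = 0.7854 in². φR_n = 0.75 × 68 × 0.7854 × 8 × 2 = 640.9 kips.
Bearing (0.5 in plate, F_u = 65 ksi): end bolts L_c = 2.1875 − 1.125/2 = 1.625, R_n = min(1.2×1.625×0.5×65, 2.4×1×0.5×65) = 63.375 kips/bolt; interior L_c = 2.75 − 1.125 = 1.625, R_n = 63.375 kips/bolt. φR_n = 0.75 × (2×63.375 + 6×63.375) = 380.3 kips.
Block shear: shear path 2×[2.1875+3×2.75] = 2×10.4375 in, A_gv = 10.438, A_nv = 2×(10.4375 − 3.5×1.1875)×0.5 = 6.2813 in²; tension across gage: (3.8125 − 1×1.1875)×0.5 = 1.3125 in². R_n = min(0.6×65×6.2813, 0.6×50×10.438) + 1.0×65×1.3125 = min(244.97, 313.14) + 85.313 = 330.28 kips. φR_n = 0.75 × 330.28 = 247.7 kips.
Tension yield (gross): A_g = 8.375×0.5 = 4.1875 in². φR_n = 0.90 × 50 × 4.1875 = 188.4 kips.
Tension rupture (net): A_n = (8.375 − 2×1.1875)×0.5 = 3 in² (U = 1.0, A_e = A_n). φR_n = 0.75 × 65 × 3 = 146.3 kips.
Governing: min(640.9, 380.3, 247.7, 188.4, 146.3) = 146.3 kips → net-section rupture.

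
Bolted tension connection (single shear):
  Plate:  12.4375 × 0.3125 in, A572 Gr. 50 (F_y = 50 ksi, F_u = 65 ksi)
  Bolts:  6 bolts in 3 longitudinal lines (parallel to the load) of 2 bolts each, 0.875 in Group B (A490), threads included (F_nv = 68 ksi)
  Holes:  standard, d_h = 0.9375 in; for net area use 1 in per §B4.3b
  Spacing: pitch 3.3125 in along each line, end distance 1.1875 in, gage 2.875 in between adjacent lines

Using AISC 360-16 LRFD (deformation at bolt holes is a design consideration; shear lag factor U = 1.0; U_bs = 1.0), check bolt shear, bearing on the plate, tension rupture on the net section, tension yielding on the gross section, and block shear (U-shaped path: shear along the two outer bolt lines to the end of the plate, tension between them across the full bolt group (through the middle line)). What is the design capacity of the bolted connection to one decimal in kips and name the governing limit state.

Bolt shear: A_b = π(0.875)²/4 = 0.60132 in². φR_n = 0.75 × 68 × 0.60132 × 6 × 1 = 184.0 kips.
Bearing (0.3125 in plate, F_u = 65 ksi): end bolts L_c = 1.1875 − 0.9375/2 = 0.71875, R_n = min(1.2×0.71875×0.3125×65, 2.4×0.875×0.3125×65) = 17.52 kips/bolt; interior L_c = 3.3125 − 0.9375 = 2.375, R_n = 42.656 kips/bolt. φR_n = 0.75 × (3×17.52 + 3×42.656) = 135.4 kips.
Tension rupture (net): A_n = (12.4375 − 3×1)×0.3125 = 2.9492 in² (U = 1.0, A_e = A_n). φR_n = 0.75 × 65 × 2.9492 = 143.8 kips.
Tension yield (gross): A_g = 12.4375×0.3125 = 3.8867 in². φR_n = 0.90 × 50 × 3.8867 = 174.9 kips.
Block shear: shear path 2×[1.1875+1×3.3125] = 2×4.5 in, A_gv = 2.8125, A_nv = 2×(4.5 − 1.5×1)×0.3125 = 1.875 in²; tension across gage: (5.75 − 2×1)×0.3125 = 1.1719 in². R_n = min(0.6×65×1.875, 0.6×50×2.8125) + 1.0×65×1.1719 = min(73.125, 84.375) + 76.174 = 149.3 kips. φR_n = 0.75 × 149.3 = 112.0 kips.
Governing: min(184.0, 135.4, 143.8, 174.9, 112.0) = 112.0 kips → block shear.

112.0 kips (block shear governs)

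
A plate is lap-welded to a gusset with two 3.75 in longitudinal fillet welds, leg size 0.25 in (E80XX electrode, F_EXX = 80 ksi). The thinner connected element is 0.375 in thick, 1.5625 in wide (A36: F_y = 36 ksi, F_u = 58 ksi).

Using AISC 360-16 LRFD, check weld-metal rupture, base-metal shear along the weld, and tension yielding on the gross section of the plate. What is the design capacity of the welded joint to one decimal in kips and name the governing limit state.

Weld metal: throat = 0.707×0.25 = 0.17675 in, L = 2×3.75 = 7.5 in. φR_n = 0.75 × 0.6 × 80 × 0.17675 × 7.5 = 47.7 kips.
Base metal shear (0.375 in plate): yield φR_n = 1.0×0.6×36×0.375×7.5 = 60.8 kips; rupture φR_n = 0.75×0.6×58×0.375×7.5 = 73.4 kips; take 60.8 kips (yield).
Tension yield (gross): A_g = 1.5625×0.375 = 0.58594 in². φR_n = 0.90 × 36 × 0.58594 = 19.0 kips.
Governing: min(47.7, 60.8, 19.0) = 19.0 kips → gross-section yield.

19.0 kips (gross-section yield governs)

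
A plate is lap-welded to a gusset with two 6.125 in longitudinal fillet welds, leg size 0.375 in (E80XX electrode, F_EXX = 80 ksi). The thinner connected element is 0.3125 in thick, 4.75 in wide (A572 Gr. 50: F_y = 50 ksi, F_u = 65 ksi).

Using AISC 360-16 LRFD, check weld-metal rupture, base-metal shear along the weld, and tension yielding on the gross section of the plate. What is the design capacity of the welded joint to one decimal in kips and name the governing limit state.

66.8 kips (gross-section yield governs)

Weld metal: throat = 0.707×0.375 = 0.26513 in, L = 2×6.125 = 12.25 in. φR_n = 0.75 × 0.6 × 80 × 0.26513 × 12.25 = 116.9 kips.
Base metal shear (0.3125 in plate): yield φR_n = 1.0×0.6×50×0.3125×12.25 = 114.8 kips; rupture φR_n = 0.75×0.6×65×0.3125×12.25 = 112.0 kips; take 112.0 kips (rupture).
Tension yield (gross): A_g = 4.75×0.3125 = 1.4844 in². φR_n = 0.90 × 50 × 1.4844 = 66.8 kips.
Governing: min(116.9, 112.0, 66.8) = 66.8 kips → gross-section yield.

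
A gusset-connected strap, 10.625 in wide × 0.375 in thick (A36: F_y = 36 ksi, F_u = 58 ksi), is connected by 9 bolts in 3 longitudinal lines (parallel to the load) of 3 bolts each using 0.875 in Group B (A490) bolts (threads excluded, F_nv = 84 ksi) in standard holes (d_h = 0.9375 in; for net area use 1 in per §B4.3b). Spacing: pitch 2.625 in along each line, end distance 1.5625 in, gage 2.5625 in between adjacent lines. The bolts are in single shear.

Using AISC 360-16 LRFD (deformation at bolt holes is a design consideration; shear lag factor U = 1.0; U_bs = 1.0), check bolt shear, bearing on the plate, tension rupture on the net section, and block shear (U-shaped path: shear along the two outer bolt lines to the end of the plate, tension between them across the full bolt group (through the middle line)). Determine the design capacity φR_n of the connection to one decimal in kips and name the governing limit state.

124.4 kips (net-section rupture governs)

Bolt shear: A_b = π(0.875)²/4 = 0.60132 in². φR_n = 0.75 × 84 × 0.60132 × 9 × 1 = 340.9 kips.
Bearing (0.375 in plate, F_u = 58 ksi): end bolts L_c = 1.5625 − 0.9375/2 = 1.09375, R_n = min(1.2×1.09375×0.375×58, 2.4×0.875×0.375×58) = 28.547 kips/bolt; interior L_c = 2.625 − 0.9375 = 1.6875, R_n = 44.044 kips/bolt. φR_n = 0.75 × (3×28.547 + 6×44.044) = 262.4 kips.
Tension rupture (net): A_n = (10.625 − 3×1)×0.375 = 2.8594 in² (U = 1.0, A_e = A_n). φR_n = 0.75 × 58 × 2.8594 = 124.4 kips.
Block shear: shear path 2×[1.5625+2×2.625] = 2×6.8125 in, A_gv = 5.1094, A_nv = 2×(6.8125 − 2.5×1)×0.375 = 3.2344 in²; tension across gage: (5.125 − 2×1)×0.375 = 1.1719 in². R_n = min(0.6×58×3.2344, 0.6×36×5.1094) + 1.0×58×1.1719 = min(112.56, 110.36) + 67.97 = 178.33 kips. φR_n = 0.75 × 178.33 = 133.7 kips.
Governing: min(340.9, 262.4, 124.4, 133.7) = 124.4 kips → net-section rupture.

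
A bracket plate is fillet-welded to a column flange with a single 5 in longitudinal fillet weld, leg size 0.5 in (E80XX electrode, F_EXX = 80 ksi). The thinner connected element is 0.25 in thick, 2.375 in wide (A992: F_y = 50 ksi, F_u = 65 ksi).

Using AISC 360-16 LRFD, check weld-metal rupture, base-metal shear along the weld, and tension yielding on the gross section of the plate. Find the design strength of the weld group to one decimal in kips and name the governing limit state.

26.7 kips (gross-section yield governs)

Weld metal: throat = 0.707×0.5 = 0.3535 in, L = 5 in. φR_n = 0.75 × 0.6 × 80 × 0.3535 × 5 = 63.6 kips.
Base metal shear (0.25 in plate): yield φR_n = 1.0×0.6×50×0.25×5 = 37.5 kips; rupture φR_n = 0.75×0.6×65×0.25×5 = 36.6 kips; take 36.6 kips (rupture).
Tension yield (gross): A_g = 2.375×0.25 = 0.59375 in². φR_n = 0.90 × 50 × 0.59375 = 26.7 kips.
Governing: min(63.6, 36.6, 26.7) = 26.7 kips → gross-section yield.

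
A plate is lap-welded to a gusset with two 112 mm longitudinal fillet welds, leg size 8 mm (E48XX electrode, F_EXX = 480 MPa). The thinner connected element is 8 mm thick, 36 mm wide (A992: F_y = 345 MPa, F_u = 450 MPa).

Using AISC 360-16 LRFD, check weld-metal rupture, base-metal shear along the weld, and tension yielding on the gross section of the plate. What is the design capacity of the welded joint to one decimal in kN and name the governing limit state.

Weld metal: throat = 0.707×8 = 5.656 mm, L = 2×112 = 224 mm. φR_n = 0.75 × 0.6 × 480 × 5.656 × 224 = 273.7 kN.
Base metal shear (8 mm plate): yield φR_n = 1.0×0.6×345×8×224 = 370.9 kN; rupture φR_n = 0.75×0.6×450×8×224 = 362.9 kN; take 362.9 kN (rupture).
Tension yield (gross): A_g = 36×8 = 288 mm². φR_n = 0.90 × 345 × 288 = 89.4 kN.
Governing: min(273.7, 362.9, 89.4) = 89.4 kN → gross-section yield.

89.4 kN (gross-section yield governs)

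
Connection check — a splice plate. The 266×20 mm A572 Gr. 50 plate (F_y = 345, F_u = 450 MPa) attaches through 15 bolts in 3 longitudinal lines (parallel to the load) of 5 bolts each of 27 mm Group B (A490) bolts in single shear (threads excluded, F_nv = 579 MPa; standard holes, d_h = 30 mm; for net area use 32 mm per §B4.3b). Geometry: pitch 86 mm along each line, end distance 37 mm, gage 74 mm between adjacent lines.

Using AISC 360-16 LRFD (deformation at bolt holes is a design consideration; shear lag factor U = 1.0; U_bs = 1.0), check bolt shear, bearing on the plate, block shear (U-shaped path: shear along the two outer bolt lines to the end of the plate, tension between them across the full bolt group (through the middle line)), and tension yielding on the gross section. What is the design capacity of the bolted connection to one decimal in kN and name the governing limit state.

1651.9 kN (gross-section yield governs)

Bolt shear: A_b = π(27)²/4 = 572.56 mm². φR_n = 0.75 × 579 × 572.56 × 15 × 1 = 3729.5 kN.
Bearing (20 mm plate, F_u = 450 MPa): end bolts L_c = 37 − 30/2 = 22, R_n = min(1.2×22×20×450, 2.4×27×20×450) = 237.6 kN/bolt; interior L_c = 86 − 30 = 56, R_n = 583.2 kN/bolt. φR_n = 0.75 × (3×237.6 + 12×583.2) = 5783.4 kN.
Block shear: shear path 2×[37+4×86] = 2×381 mm, A_gv = 15240, A_nv = 2×(381 − 4.5×32)×20 = 9480 mm²; tension across gage: (148 − 2×32)×20 = 1680 mm². R_n = min(0.6×450×9480, 0.6×345×15240) + 1.0×450×1680 = min(2559.6, 3154.7) + 756 = 3315.6 kN. φR_n = 0.75 × 3315.6 = 2486.7 kN.
Tension yield (gross): A_g = 266×20 = 5320 mm². φR_n = 0.90 × 345 × 5320 = 1651.9 kN.
Governing: min(3729.5, 5783.4, 2486.7, 1651.9) = 1651.9 kN → gross-section yield.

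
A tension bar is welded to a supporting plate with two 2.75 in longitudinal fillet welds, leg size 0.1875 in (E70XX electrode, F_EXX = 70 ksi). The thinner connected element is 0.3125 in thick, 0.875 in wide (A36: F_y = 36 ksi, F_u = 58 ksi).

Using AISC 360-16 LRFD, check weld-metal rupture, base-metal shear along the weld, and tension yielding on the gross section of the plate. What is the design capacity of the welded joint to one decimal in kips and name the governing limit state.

Weld metal: throat = 0.707×0.1875 = 0.13256 in, L = 2×2.75 = 5.5 in. φR_n = 0.75 × 0.6 × 70 × 0.13256 × 5.5 = 23.0 kips.
Base metal shear (0.3125 in plate): yield φR_n = 1.0×0.6×36×0.3125×5.5 = 37.1 kips; rupture φR_n = 0.75×0.6×58×0.3125×5.5 = 44.9 kips; take 37.1 kips (yield).
Tension yield (gross): A_g = 0.875×0.3125 = 0.27344 in². φR_n = 0.90 × 36 × 0.27344 = 8.9 kips.
Governing: min(23.0, 37.1, 8.9) = 8.9 kips → gross-section yield.

8.9 kips (gross-section yield governs)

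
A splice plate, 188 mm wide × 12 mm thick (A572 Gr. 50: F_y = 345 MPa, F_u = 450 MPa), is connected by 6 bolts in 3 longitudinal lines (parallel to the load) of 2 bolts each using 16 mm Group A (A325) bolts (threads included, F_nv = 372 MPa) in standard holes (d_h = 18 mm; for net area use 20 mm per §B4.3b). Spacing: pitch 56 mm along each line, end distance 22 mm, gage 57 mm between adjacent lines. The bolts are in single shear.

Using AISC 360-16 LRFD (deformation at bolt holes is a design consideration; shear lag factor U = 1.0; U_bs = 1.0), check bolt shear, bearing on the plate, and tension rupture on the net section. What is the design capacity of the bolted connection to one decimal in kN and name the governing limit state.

336.6 kN (bolt shear governs)

Bolt shear: A_b = π(16)²/4 = 201.06 mm². φR_n = 0.75 × 372 × 201.06 × 6 × 1 = 336.6 kN.
Bearing (12 mm plate, F_u = 450 MPa): end bolts L_c = 22 − 18/2 = 13, R_n = min(1.2×13×12×450, 2.4×16×12×450) = 84.24 kN/bolt; interior L_c = 56 − 18 = 38, R_n = 207.36 kN/bolt. φR_n = 0.75 × (3×84.24 + 3×207.36) = 656.1 kN.
Tension rupture (net): A_n = (188 − 3×20)×12 = 1536 mm² (U = 1.0, A_e = A_n). φR_n = 0.75 × 450 × 1536 = 518.4 kN.
Governing: min(336.6, 656.1, 518.4) = 336.6 kN → bolt shear.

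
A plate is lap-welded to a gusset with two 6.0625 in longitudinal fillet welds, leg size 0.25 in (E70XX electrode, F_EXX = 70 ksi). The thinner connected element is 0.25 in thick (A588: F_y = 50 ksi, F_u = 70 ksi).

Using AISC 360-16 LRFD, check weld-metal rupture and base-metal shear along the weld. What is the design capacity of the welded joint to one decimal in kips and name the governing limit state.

67.5 kips (weld metal governs)

Weld metal: throat = 0.707×0.25 = 0.17675 in, L = 2×6.0625 = 12.125 in. φR_n = 0.75 × 0.6 × 70 × 0.17675 × 12.125 = 67.5 kips.
Base metal shear (0.25 in plate): yield φR_n = 1.0×0.6×50×0.25×12.125 = 90.9 kips; rupture φR_n = 0.75×0.6×70×0.25×12.125 = 95.5 kips; take 90.9 kips (yield).
Governing: min(67.5, 90.9) = 67.5 kips → weld metal.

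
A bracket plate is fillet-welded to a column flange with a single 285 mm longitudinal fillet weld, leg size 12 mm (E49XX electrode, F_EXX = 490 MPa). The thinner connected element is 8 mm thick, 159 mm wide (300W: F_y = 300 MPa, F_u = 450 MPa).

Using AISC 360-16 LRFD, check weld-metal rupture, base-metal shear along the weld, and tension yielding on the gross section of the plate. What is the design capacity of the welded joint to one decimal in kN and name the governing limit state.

343.4 kN (gross-section yield governs)

Weld metal: throat = 0.707×12 = 8.484 mm, L = 285 mm. φR_n = 0.75 × 0.6 × 490 × 8.484 × 285 = 533.2 kN.
Base metal shear (8 mm plate): yield φR_n = 1.0×0.6×300×8×285 = 410.4 kN; rupture φR_n = 0.75×0.6×450×8×285 = 461.7 kN; take 410.4 kN (yield).
Tension yield (gross): A_g = 159×8 = 1272 mm². φR_n = 0.90 × 300 × 1272 = 343.4 kN.
Governing: min(533.2, 410.4, 343.4) = 343.4 kN → gross-section yield.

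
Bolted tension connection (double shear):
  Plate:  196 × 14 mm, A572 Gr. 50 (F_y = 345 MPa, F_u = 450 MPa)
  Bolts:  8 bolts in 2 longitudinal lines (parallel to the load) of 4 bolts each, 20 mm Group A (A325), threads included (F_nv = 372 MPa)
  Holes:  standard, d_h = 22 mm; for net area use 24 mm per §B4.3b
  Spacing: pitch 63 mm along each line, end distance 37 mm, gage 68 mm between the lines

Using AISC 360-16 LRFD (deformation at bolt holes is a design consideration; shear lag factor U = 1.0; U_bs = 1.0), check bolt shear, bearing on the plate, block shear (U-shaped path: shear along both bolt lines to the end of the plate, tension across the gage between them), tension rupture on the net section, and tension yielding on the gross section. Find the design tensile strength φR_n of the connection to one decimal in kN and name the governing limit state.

Bolt shear: A_b = π(20)²/4 = 314.16 mm². φR_n = 0.75 × 372 × 314.16 × 8 × 2 = 1402.4 kN.
Bearing (14 mm plate, F_u = 450 MPa): end bolts L_c = 37 − 22/2 = 26, R_n = min(1.2×26×14×450, 2.4×20×14×450) = 196.56 kN/bolt; interior L_c = 63 − 22 = 41, R_n = 302.4 kN/bolt. φR_n = 0.75 × (2×196.56 + 6×302.4) = 1655.6 kN.
Block shear: shear path 2×[37+3×63] = 2×226 mm, A_gv = 6328, A_nv = 2×(226 − 3.5×24)×14 = 3976 mm²; tension across gage: (68 − 1×24)×14 = 616 mm². R_n = min(0.6×450×3976, 0.6×345×6328) + 1.0×450×616 = min(1073.5, 1309.9) + 277.2 = 1350.7 kN. φR_n = 0.75 × 1350.7 = 1013.0 kN.
Tension rupture (net): A_n = (196 − 2×24)×14 = 2072 mm² (U = 1.0, A_e = A_n). φR_n = 0.75 × 450 × 2072 = 699.3 kN.
Tension yield (gross): A_g = 196×14 = 2744 mm². φR_n = 0.90 × 345 × 2744 = 852.0 kN.
Governing: min(1402.4, 1655.6, 1013.0, 699.3, 852.0) = 699.3 kN → net-section rupture.

699.3 kN (net-section rupture governs)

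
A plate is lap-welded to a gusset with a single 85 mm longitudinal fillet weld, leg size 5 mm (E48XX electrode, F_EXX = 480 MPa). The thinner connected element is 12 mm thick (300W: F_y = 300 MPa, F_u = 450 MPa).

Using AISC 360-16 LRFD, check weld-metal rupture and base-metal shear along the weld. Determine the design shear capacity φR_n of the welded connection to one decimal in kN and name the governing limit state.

Weld metal: throat = 0.707×5 = 3.535 mm, L = 85 mm. φR_n = 0.75 × 0.6 × 480 × 3.535 × 85 = 64.9 kN.
Base metal shear (12 mm plate): yield φR_n = 1.0×0.6×300×12×85 = 183.6 kN; rupture φR_n = 0.75×0.6×450×12×85 = 206.6 kN; take 183.6 kN (yield).
Governing: min(64.9, 183.6) = 64.9 kN → weld metal.

64.9 kN (weld metal governs)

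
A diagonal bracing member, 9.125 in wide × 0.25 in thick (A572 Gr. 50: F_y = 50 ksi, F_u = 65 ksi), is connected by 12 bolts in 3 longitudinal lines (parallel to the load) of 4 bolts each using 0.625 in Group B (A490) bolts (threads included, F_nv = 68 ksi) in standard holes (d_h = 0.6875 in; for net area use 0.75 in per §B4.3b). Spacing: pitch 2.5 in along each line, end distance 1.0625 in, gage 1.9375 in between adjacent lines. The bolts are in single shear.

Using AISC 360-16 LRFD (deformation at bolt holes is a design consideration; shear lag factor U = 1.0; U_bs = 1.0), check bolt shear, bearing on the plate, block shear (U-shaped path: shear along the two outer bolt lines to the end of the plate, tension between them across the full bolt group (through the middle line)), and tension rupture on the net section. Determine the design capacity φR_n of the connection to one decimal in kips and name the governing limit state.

Bolt shear: A_b = π(0.625)²/4 = 0.3068 in². φR_n = 0.75 × 68 × 0.3068 × 12 × 1 = 187.8 kips.
Bearing (0.25 in plate, F_u = 65 ksi): end bolts L_c = 1.0625 − 0.6875/2 = 0.71875, R_n = min(1.2×0.71875×0.25×65, 2.4×0.625×0.25×65) = 14.016 kips/bolt; interior L_c = 2.5 − 0.6875 = 1.8125, R_n = 24.375 kips/bolt. φR_n = 0.75 × (3×14.016 + 9×24.375) = 196.1 kips.
Block shear: shear path 2×[1.0625+3×2.5] = 2×8.5625 in, A_gv = 4.2813, A_nv = 2×(8.5625 − 3.5×0.75)×0.25 = 2.9688 in²; tension across gage: (3.875 − 2×0.75)×0.25 = 0.59375 in². R_n = min(0.6×65×2.9688, 0.6×50×4.2813) + 1.0×65×0.59375 = min(115.78, 128.44) + 38.594 = 154.37 kips. φR_n = 0.75 × 154.37 = 115.8 kips.
Tension rupture (net): A_n = (9.125 − 3×0.75)×0.25 = 1.7188 in² (U = 1.0, A_e = A_n). φR_n = 0.75 × 65 × 1.7188 = 83.8 kips.
Governing: min(187.8, 196.1, 115.8, 83.8) = 83.8 kips → net-section rupture.

83.8 kips (net-section rupture governs)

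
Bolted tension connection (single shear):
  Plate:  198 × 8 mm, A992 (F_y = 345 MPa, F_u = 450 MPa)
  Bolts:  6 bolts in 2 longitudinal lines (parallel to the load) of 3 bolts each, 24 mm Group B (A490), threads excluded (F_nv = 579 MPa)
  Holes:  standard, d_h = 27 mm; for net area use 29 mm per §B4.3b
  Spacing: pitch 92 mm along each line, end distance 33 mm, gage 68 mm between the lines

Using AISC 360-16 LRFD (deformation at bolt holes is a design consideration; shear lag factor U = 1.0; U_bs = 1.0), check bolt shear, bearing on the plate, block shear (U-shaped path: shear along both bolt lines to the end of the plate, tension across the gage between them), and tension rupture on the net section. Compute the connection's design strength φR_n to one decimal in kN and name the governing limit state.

378.0 kN (net-section rupture governs)

Bolt shear: A_b = π(24)²/4 = 452.39 mm². φR_n = 0.75 × 579 × 452.39 × 6 × 1 = 1178.7 kN.
Bearing (8 mm plate, F_u = 450 MPa): end bolts L_c = 33 − 27/2 = 19.5, R_n = min(1.2×19.5×8×450, 2.4×24×8×450) = 84.24 kN/bolt; interior L_c = 92 − 27 = 65, R_n = 207.36 kN/bolt. φR_n = 0.75 × (2×84.24 + 4×207.36) = 748.4 kN.
Block shear: shear path 2×[33+2×92] = 2×217 mm, A_gv = 3472, A_nv = 2×(217 − 2.5×29)×8 = 2312 mm²; tension across gage: (68 − 1×29)×8 = 312 mm². R_n = min(0.6×450×2312, 0.6×345×3472) + 1.0×450×312 = min(624.24, 718.7) + 140.4 = 764.64 kN. φR_n = 0.75 × 764.64 = 573.5 kN.
Tension rupture (net): A_n = (198 − 2×29)×8 = 1120 mm² (U = 1.0, A_e = A_n). φR_n = 0.75 × 450 × 1120 = 378.0 kN.
Governing: min(1178.7, 748.4, 573.5, 378.0) = 378.0 kN → net-section rupture.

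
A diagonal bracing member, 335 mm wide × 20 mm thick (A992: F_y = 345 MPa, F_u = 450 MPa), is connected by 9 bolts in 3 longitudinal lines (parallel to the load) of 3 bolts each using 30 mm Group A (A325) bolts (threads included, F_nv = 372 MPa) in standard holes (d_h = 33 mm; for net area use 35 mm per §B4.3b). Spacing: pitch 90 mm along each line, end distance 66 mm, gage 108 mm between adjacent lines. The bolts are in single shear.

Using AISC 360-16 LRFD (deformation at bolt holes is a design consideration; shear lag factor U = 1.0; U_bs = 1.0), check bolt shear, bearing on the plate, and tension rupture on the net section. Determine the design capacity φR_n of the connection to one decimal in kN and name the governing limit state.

Bolt shear: A_b = π(30)²/4 = 706.86 mm². φR_n = 0.75 × 372 × 706.86 × 9 × 1 = 1774.9 kN.
Bearing (20 mm plate, F_u = 450 MPa): end bolts L_c = 66 − 33/2 = 49.5, R_n = min(1.2×49.5×20×450, 2.4×30×20×450) = 534.6 kN/bolt; interior L_c = 90 − 33 = 57, R_n = 615.6 kN/bolt. φR_n = 0.75 × (3×534.6 + 6×615.6) = 3973.1 kN.
Tension rupture (net): A_n = (335 − 3×35)×20 = 4600 mm² (U = 1.0, A_e = A_n). φR_n = 0.75 × 450 × 4600 = 1552.5 kN.
Governing: min(1774.9, 3973.1, 1552.5) = 1552.5 kN → net-section rupture.

1552.5 kN (net-section rupture governs)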